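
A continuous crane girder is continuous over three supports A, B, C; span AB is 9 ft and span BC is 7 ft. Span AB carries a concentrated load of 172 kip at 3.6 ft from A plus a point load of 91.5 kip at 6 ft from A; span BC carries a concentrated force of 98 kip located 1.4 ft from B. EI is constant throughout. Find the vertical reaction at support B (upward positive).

R_B = 278.1 kip

Release continuity at B by inserting a hinge; the redundant is the internal moment M_B. The primary structure is two simply-supported spans AB and BC.
Rotations at B on the released spans (each span's end-slope, ×1/EI):
  span AB: point load 172 at a = 3.6: Pab(L + a)/(6LEI) = 780.2/EI
  span AB: point load 91.5 at a = 6: Pab(L + a)/(6LEI) = 457.5/EI
  span BC: point load 98 at a = 1.4: Pab(L + b)/(6LEI) = 230.5/EI
  relative rotation θ_0 = (1238 + 230.5)/EI = 1468/EI
A unit hogging moment at B produces rotation L₁/(3EI) + L₂/(3EI) = 5.333/EI.
Slope continuity at B: θ_0 = M_B·5.333/EI, so M_B = 1468/5.333 = 275.3 kip·ft (hogging).
Span AB, ΣM about A with M_B applied at B: R_B^{AB}·9 = 1168 + 275.3, so R_B^{AB} = 160.4 kip and R_A = 263.5 − 160.4 = 103.1 kip.
Span BC, ΣM about C: R_B^{BC}·7 = 548.8 + 275.3, so R_B^{BC} = 117.7 kip and R_C = 98 − 117.7 = -19.73 kip.
R_B = 160.4 + 117.7 = 278.1 kip.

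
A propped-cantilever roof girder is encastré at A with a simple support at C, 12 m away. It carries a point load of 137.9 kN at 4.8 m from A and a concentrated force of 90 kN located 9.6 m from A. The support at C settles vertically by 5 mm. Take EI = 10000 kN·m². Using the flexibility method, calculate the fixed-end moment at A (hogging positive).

Choose R_C as the redundant. The primary structure is the cantilever fixed at A.
Deflection at C on the released cantilever, summing each load's contribution:
  point load 137.9 at a = 4.8: Pa²(3L − a)/(6EI) = 16522/EI
  point load 90 at a = 9.6: Pa²(3L − a)/(6EI) = 36495/EI
  δ_0 = 53017/EI
Tip deflection under a unit load at C: L³/(3EI) = 576/EI.
With EI = 10000 kN·m²: δ_0 = 5.3017 m and δ_{CC} = 0.0576 m/kN.
Compatibility — the beam at C must follow the support down by 0.005 m: δ_0 − R_C·δ_{CC} = 0.005, so R_C = (5.3017 − 0.005)/0.0576 = 91.96 kN.
Moment equilibrium about A: M_A = Σ(load moments about A) − R_C·L = 1526 − 91.96×12 = 422.4 kN·m.

M_A = 422.4 kN·m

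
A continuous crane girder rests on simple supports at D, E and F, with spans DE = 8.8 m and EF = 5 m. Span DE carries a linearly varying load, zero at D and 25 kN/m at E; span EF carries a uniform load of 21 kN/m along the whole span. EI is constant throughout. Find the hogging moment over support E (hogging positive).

M_E = 106.1 kN·m

Release continuity at E by inserting a hinge; the redundant is the internal moment M_E. The primary structure is two simply-supported spans DE and EF.
Discontinuity in slope at E on the released structure — sum the simple-span end rotations:
  span DE: triangular load, peak 25: w₀L³/(45EI) = 378.6/EI
  span EF: UDL 21: wL³/(24EI) = 109.4/EI
  relative rotation θ_0 = (378.6 + 109.4)/EI = 488/EI
A unit hogging moment at E produces rotation L₁/(3EI) + L₂/(3EI) = 4.6/EI.
Slope continuity at E: θ_0 = M_E·4.6/EI, so M_E = 488/4.6 = 106.1 kN·m (hogging).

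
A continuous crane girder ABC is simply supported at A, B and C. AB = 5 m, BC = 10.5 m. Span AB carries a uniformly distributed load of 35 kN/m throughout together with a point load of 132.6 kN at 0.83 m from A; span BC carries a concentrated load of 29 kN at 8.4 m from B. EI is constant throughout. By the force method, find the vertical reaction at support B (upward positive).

R_B = 136.7 kN

Take M_B as the redundant. Released structure: two simple spans AB and BC with a hinge at B.
End slopes at the hinge B, treating each span as simply supported:
  span AB: UDL 35: wL³/(24EI) = 182.3/EI
  span AB: point load 132.6 at a = 0.83: Pab(L + a)/(6LEI) = 89.19/EI
  span BC: point load 29 at a = 8.4: Pab(L + b)/(6LEI) = 102.3/EI
  relative rotation θ_0 = (271.5 + 102.3)/EI = 373.8/EI
A unit hogging moment at B produces rotation L₁/(3EI) + L₂/(3EI) = 5.167/EI.
Compatibility: M_B·(L₁+L₂)/(3EI) = θ_0, giving M_B = 72.35 kN·m (hogging).
Span AB, ΣM about A with M_B applied at B: R_B^{AB}·5 = 547.6 + 72.35, so R_B^{AB} = 124 kN and R_A = 307.6 − 124 = 183.6 kN.
Span BC, ΣM about C: R_B^{BC}·10.5 = 60.9 + 72.35, so R_B^{BC} = 12.69 kN and R_C = 29 − 12.69 = 16.31 kN.
R_B = 124 + 12.69 = 136.7 kN.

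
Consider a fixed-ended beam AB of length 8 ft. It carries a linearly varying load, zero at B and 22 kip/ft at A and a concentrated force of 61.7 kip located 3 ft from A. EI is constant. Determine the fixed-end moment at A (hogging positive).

M_A = 142.7 kip·ft

Take the two fixed-end moments M_A, M_B as redundants; the released structure is the simple span AB.
End rotations of the released simple span under the applied load (×1/EI):
  at A: triangular load, peak 22: w₀L³/(45EI) = 250.3/EI
  at B: triangular load, peak 22: 7w₀L³/(360EI) = 219/EI
  at A: point load 61.7 at a = 3: Pab(L + b)/(6LEI) = 250.7/EI
  at B: point load 61.7 at a = 3: Pab(L + a)/(6LEI) = 212.1/EI
  θ_A0 = 501/EI,  θ_B0 = 431.1/EI
Flexibility coefficients: a unit moment at one end gives L/(3EI) there and L/(6EI) at the far end, so f₁₁ = f₂₂ = 2.667/EI and f₁₂ = f₂₁ = 1.333/EI.
Compatibility — zero rotation at each built-in end:
  2.667 M_A + 1.333 M_B = 501
  1.333 M_A + 2.667 M_B = 431.1
Solving the pair gives M_A = 142.7 kip·ft and M_B = 90.32 kip·ft (hogging).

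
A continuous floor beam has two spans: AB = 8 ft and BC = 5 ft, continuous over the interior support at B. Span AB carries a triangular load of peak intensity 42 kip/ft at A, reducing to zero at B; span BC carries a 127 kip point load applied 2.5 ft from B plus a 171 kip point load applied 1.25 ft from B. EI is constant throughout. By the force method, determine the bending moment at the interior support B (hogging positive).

M_B = 196.2 kip·ft

Release continuity at B by inserting a hinge; the redundant is the internal moment M_B. The primary structure is two simply-supported spans AB and BC.
Rotations at B on the released spans (each span's end-slope, ×1/EI):
  span AB: triangular load, peak 42: 7w₀L³/(360EI) = 418.1/EI
  span BC: point load 127 at a = 2.5: Pab(L + b)/(6LEI) = 198.4/EI
  span BC: point load 171 at a = 1.25: Pab(L + b)/(6LEI) = 233.8/EI
  relative rotation θ_0 = (418.1 + 432.2)/EI = 850.4/EI
A unit hogging moment at B produces rotation L₁/(3EI) + L₂/(3EI) = 4.333/EI.
Slope continuity at B: θ_0 = M_B·4.333/EI, so M_B = 850.4/4.333 = 196.2 kip·ft (hogging).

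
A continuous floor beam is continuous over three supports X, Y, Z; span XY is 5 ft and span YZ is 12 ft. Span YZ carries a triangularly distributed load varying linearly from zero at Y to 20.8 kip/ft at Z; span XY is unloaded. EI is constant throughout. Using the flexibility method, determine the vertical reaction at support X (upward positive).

R_X = -24.67 kip

Take M_Y as the redundant. Released structure: two simple spans XY and YZ with a hinge at Y.
Discontinuity in slope at Y on the released structure — sum the simple-span end rotations:
  span YZ: triangular load, peak 20.8: 7w₀L³/(360EI) = 698.9/EI
  relative rotation θ_0 = (0 + 698.9)/EI = 698.9/EI
A unit hogging moment at Y produces rotation L₁/(3EI) + L₂/(3EI) = 5.667/EI.
Slope continuity at Y: θ_0 = M_Y·5.667/EI, so M_Y = 698.9/5.667 = 123.3 kip·ft (hogging).
Span XY, ΣM about X with M_Y applied at Y: R_Y^{XY}·5 = 0 + 123.3, so R_Y^{XY} = 24.67 kip and R_X = 0 − 24.67 = -24.67 kip.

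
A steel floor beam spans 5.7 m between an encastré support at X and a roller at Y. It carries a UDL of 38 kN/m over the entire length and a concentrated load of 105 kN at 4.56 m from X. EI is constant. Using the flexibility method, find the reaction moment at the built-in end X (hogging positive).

Take the reaction at Y as the redundant and release it; the primary structure is a cantilever fixed at X.
Deflection at Y on the released cantilever, summing each load's contribution:
  UDL 38: wL⁴/(8EI) = 5014/EI
  point load 105 at a = 4.56: Pa²(3L − a)/(6EI) = 4563/EI
  δ_0 = 9577/EI
Tip deflection under a unit load at Y: L³/(3EI) = 61.73/EI.
The prop prevents deflection at Y: R_Y = δ_0/δ_{YY} = 9577/61.73 = 155.1 kN.
Moment equilibrium about X: M_X = Σ(load moments about X) − R_Y·L = 1096 − 155.1×5.7 = 211.8 kN·m.

M_X = 211.8 kN·m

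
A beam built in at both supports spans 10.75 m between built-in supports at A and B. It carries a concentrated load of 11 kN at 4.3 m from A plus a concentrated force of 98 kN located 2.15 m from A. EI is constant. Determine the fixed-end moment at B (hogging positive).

M_B = 45.06 kN·m

Release both end moments; the primary structure is a simply-supported span AB with redundants M_A and M_B.
Simple-span end rotations at A and B under the given loads:
  at A: point load 11 at a = 4.3: Pab(L + b)/(6LEI) = 81.36/EI
  at B: point load 11 at a = 4.3: Pab(L + a)/(6LEI) = 71.19/EI
  at A: point load 98 at a = 2.15: Pab(L + b)/(6LEI) = 543.6/EI
  at B: point load 98 at a = 2.15: Pab(L + a)/(6LEI) = 362.4/EI
  θ_A0 = 625/EI,  θ_B0 = 433.6/EI
Flexibility coefficients: a unit moment at one end gives L/(3EI) there and L/(6EI) at the far end, so f₁₁ = f₂₂ = 3.583/EI and f₁₂ = f₂₁ = 1.792/EI.
Compatibility — zero rotation at each built-in end:
  3.583 M_A + 1.792 M_B = 625
  1.792 M_A + 3.583 M_B = 433.6
Solving the pair gives M_A = 151.9 kN·m and M_B = 45.06 kN·m (hogging).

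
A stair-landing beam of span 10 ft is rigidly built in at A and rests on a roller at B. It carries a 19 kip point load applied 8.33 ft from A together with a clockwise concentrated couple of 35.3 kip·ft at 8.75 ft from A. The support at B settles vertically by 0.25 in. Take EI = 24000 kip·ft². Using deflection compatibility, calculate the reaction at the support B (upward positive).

R_B = 18 kip

Remove the prop at B; the released (primary) structure is a cantilever built in at A.
Primary-structure tip deflection at B by superposition:
  point load 19 at a = 8.33: Pa²(3L − a)/(6EI) = 4762/EI
  clockwise couple 35.3 at a = 8.75: M₀a(2L − a)/(2EI) = 1737/EI
  δ_0 = 6499/EI
Flexibility coefficient — unit upward force at B: δ_{BB} = L³/(3EI) = 333.3/EI.
With EI = 24000 kip·ft²: δ_0 = 0.27079 ft and δ_{BB} = 0.013889 ft/kip.
Compatibility — the beam at B must follow the support down by 0.02083 ft: δ_0 − R_B·δ_{BB} = 0.02083, so R_B = (0.27079 − 0.02083)/0.013889 = 18 kip.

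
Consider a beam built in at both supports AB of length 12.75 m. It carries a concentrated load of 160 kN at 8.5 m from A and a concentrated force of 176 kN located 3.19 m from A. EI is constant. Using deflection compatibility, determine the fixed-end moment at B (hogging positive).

Take the two fixed-end moments M_A, M_B as redundants; the released structure is the simple span AB.
Simple-span end rotations at A and B under the given loads:
  at A: point load 160 at a = 8.5: Pab(L + b)/(6LEI) = 1284/EI
  at B: point load 160 at a = 8.5: Pab(L + a)/(6LEI) = 1606/EI
  at A: point load 176 at a = 3.19: Pab(L + b)/(6LEI) = 1565/EI
  at B: point load 176 at a = 3.19: Pab(L + a)/(6LEI) = 1118/EI
  θ_A0 = 2850/EI,  θ_B0 = 2724/EI
Flexibility coefficients: a unit moment at one end gives L/(3EI) there and L/(6EI) at the far end, so f₁₁ = f₂₂ = 4.25/EI and f₁₂ = f₂₁ = 2.125/EI.
Compatibility — zero rotation at each built-in end:
  4.25 M_A + 2.125 M_B = 2850
  2.125 M_A + 4.25 M_B = 2724
Solving the pair gives M_A = 466.8 kN·m and M_B = 407.5 kN·m (hogging).

M_B = 407.5 kN·m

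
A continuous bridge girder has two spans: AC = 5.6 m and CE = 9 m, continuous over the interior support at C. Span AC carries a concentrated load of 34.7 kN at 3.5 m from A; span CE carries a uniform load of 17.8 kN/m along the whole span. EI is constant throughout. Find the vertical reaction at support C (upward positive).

Take M_C as the redundant. Released structure: two simple spans AC and CE with a hinge at C.
Discontinuity in slope at C on the released structure — sum the simple-span end rotations:
  span AC: point load 34.7 at a = 3.5: Pab(L + a)/(6LEI) = 69.07/EI
  span CE: UDL 17.8: wL³/(24EI) = 540.7/EI
  relative rotation θ_0 = (69.07 + 540.7)/EI = 609.7/EI
A unit hogging moment at C produces rotation L₁/(3EI) + L₂/(3EI) = 4.867/EI.
Slope continuity at C: θ_0 = M_C·4.867/EI, so M_C = 609.7/4.867 = 125.3 kN·m (hogging).
Span AC, ΣM about A with M_C applied at C: R_C^{AC}·5.6 = 121.5 + 125.3, so R_C^{AC} = 44.06 kN and R_A = 34.7 − 44.06 = -9.361 kN.
Span CE, ΣM about E: R_C^{CE}·9 = 720.9 + 125.3, so R_C^{CE} = 94.02 kN and R_E = 160.2 − 94.02 = 66.18 kN.
R_C = 44.06 + 94.02 = 138.1 kN.

R_C = 138.1 kN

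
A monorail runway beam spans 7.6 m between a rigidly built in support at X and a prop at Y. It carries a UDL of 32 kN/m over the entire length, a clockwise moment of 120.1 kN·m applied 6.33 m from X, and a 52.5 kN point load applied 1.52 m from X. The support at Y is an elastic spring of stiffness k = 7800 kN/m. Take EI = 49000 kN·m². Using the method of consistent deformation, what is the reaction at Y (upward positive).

R_Y = 112.4 kN

Choose R_Y as the redundant. The primary structure is the cantilever fixed at X.
Primary-structure tip deflection at Y by superposition:
  UDL 32: wL⁴/(8EI) = 13345/EI
  clockwise couple 120.1 at a = 6.33: M₀a(2L − a)/(2EI) = 3372/EI
  point load 52.5 at a = 1.52: Pa²(3L − a)/(6EI) = 430.2/EI
  δ_0 = 17147/EI
Flexibility coefficient — unit upward force at Y: δ_{YY} = L³/(3EI) = 146.3/EI.
With EI = 49000 kN·m²: δ_0 = 0.34993 m and δ_{YY} = 0.002986 m/kN.
Compatibility — the spring shortens by R_Y/k under the reaction it provides: δ_0 − R_Y·δ_{YY} = R_Y/k. With 1/k = 0.000128 m/kN, R_Y = δ_0 / (δ_{YY} + 1/k) = 0.34993 / (0.002986 + 0.000128) = 112.4 kN.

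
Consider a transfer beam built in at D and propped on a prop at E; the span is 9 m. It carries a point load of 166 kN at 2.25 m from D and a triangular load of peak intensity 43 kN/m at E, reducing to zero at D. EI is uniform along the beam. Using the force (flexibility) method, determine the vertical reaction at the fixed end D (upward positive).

Release the roller at E. Primary structure: cantilever fixed at D.
Deflection at E on the released cantilever, summing each load's contribution:
  point load 166 at a = 2.25: Pa²(3L − a)/(6EI) = 3467/EI
  triangular load, peak 43 at the free end: 11w₀L⁴/(120EI) = 25861/EI
  δ_0 = 29328/EI
Flexibility coefficient — unit upward force at E: δ_{EE} = L³/(3EI) = 243/EI.
The prop prevents deflection at E: R_E = δ_0/δ_{EE} = 29328/243 = 120.7 kN.
Vertical equilibrium: R_D = ΣP − R_E = 359.5 − 120.7 = 238.8 kN.

R_D = 238.8 kN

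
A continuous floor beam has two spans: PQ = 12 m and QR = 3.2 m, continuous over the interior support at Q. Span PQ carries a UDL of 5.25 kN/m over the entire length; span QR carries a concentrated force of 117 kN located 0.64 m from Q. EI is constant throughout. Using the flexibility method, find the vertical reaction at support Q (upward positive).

Insert a hinge at Q; M_Q is the redundant, and each span becomes simply supported.
Rotations at Q on the released spans (each span's end-slope, ×1/EI):
  span PQ: UDL 5.25: wL³/(24EI) = 378/EI
  span QR: point load 117 at a = 0.64: Pab(L + b)/(6LEI) = 57.51/EI
  relative rotation θ_0 = (378 + 57.51)/EI = 435.5/EI
A unit hogging moment at Q produces rotation L₁/(3EI) + L₂/(3EI) = 5.067/EI.
Slope continuity at Q: θ_0 = M_Q·5.067/EI, so M_Q = 435.5/5.067 = 85.96 kN·m (hogging).
Span PQ, ΣM about P with M_Q applied at Q: R_Q^{PQ}·12 = 378 + 85.96, so R_Q^{PQ} = 38.66 kN and R_P = 63 − 38.66 = 24.34 kN.
Span QR, ΣM about R: R_Q^{QR}·3.2 = 299.5 + 85.96, so R_Q^{QR} = 120.5 kN and R_R = 117 − 120.5 = -3.461 kN.
R_Q = 38.66 + 120.5 = 159.1 kN.

R_Q = 159.1 kN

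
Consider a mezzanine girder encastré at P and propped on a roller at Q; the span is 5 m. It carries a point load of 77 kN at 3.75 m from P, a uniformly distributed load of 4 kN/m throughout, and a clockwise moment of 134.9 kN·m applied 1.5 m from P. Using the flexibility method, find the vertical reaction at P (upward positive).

R_P = 20.13 kN

Choose R_Q as the redundant. The primary structure is the cantilever fixed at P.
Downward deflection at the released point Q due to the loads:
  point load 77 at a = 3.75: Pa²(3L − a)/(6EI) = 2030/EI
  UDL 4: wL⁴/(8EI) = 312.5/EI
  clockwise couple 134.9 at a = 1.5: M₀a(2L − a)/(2EI) = 860/EI
  δ_0 = 3203/EI
Flexibility coefficient — unit upward force at Q: δ_{QQ} = L³/(3EI) = 41.67/EI.
Compatibility at Q: δ_0 − R_Q·δ_{QQ} = 0, so R_Q = 3203/41.67 = 76.87 kN.
Vertical equilibrium: R_P = ΣP − R_Q = 97 − 76.87 = 20.13 kN.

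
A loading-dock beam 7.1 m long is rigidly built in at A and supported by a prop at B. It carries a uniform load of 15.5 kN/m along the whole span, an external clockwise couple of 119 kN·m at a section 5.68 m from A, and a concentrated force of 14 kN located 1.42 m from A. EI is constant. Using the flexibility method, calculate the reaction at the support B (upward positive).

R_B = 66.19 kN

Release the roller at B. Primary structure: cantilever fixed at A.
Downward deflection at the released point B due to the loads:
  UDL 15.5: wL⁴/(8EI) = 4924/EI
  clockwise couple 119 at a = 5.68: M₀a(2L − a)/(2EI) = 2879/EI
  point load 14 at a = 1.42: Pa²(3L − a)/(6EI) = 93.53/EI
  δ_0 = 7896/EI
Flexibility coefficient — unit upward force at B: δ_{BB} = L³/(3EI) = 119.3/EI.
The prop prevents deflection at B: R_B = δ_0/δ_{BB} = 7896/119.3 = 66.19 kN.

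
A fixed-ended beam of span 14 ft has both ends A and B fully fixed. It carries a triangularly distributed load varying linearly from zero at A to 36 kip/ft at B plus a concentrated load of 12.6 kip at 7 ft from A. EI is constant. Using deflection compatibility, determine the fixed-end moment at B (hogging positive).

M_B = 374.9 kip·ft

Release both end moments; the primary structure is a simply-supported span AB with redundants M_A and M_B.
Simple-span end rotations at A and B under the given loads:
  at A: triangular load, peak 36: 7w₀L³/(360EI) = 1921/EI
  at B: triangular load, peak 36: w₀L³/(45EI) = 2195/EI
  at A: point load 12.6 at a = 7: Pab(L + b)/(6LEI) = 154.3/EI
  at B: point load 12.6 at a = 7: Pab(L + a)/(6LEI) = 154.3/EI
  θ_A0 = 2075/EI,  θ_B0 = 2350/EI
Flexibility coefficients: a unit moment at one end gives L/(3EI) there and L/(6EI) at the far end, so f₁₁ = f₂₂ = 4.667/EI and f₁₂ = f₂₁ = 2.333/EI.
Compatibility — zero rotation at each built-in end:
  4.667 M_A + 2.333 M_B = 2075
  2.333 M_A + 4.667 M_B = 2350
Solving the pair gives M_A = 257.2 kip·ft and M_B = 374.9 kip·ft (hogging).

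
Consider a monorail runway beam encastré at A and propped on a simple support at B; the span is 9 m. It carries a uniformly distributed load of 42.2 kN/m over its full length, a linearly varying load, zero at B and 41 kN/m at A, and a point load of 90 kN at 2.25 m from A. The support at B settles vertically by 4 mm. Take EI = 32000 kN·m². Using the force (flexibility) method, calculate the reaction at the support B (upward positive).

Choose R_B as the redundant. The primary structure is the cantilever fixed at A.
Primary-structure tip deflection at B by superposition:
  UDL 42.2: wL⁴/(8EI) = 34609/EI
  triangular load, peak 41 at the fixed end: w₀L⁴/(30EI) = 8967/EI
  point load 90 at a = 2.25: Pa²(3L − a)/(6EI) = 1879/EI
  δ_0 = 45455/EI
Flexibility coefficient — unit upward force at B: δ_{BB} = L³/(3EI) = 243/EI.
With EI = 32000 kN·m²: δ_0 = 1.4205 m and δ_{BB} = 0.007594 m/kN.
Compatibility — the beam at B must follow the support down by 0.004 m: δ_0 − R_B·δ_{BB} = 0.004, so R_B = (1.4205 − 0.004)/0.007594 = 186.5 kN.

R_B = 186.5 kN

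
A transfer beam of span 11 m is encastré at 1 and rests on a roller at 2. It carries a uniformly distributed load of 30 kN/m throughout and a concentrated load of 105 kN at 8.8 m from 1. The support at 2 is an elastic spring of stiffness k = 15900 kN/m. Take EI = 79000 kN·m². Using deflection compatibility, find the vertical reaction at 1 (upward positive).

R_1 = 239.5 kN

Remove the prop at 2; the released (primary) structure is a cantilever built in at 1.
Primary-structure tip deflection at 2 by superposition:
  UDL 30: wL⁴/(8EI) = 54904/EI
  point load 105 at a = 8.8: Pa²(3L − a)/(6EI) = 32796/EI
  δ_0 = 87700/EI
Tip deflection under a unit load at 2: L³/(3EI) = 443.7/EI.
With EI = 79000 kN·m²: δ_0 = 1.1101 m and δ_{22} = 0.005616 m/kN.
Compatibility — the spring shortens by R_2/k under the reaction it provides: δ_0 − R_2·δ_{22} = R_2/k. With 1/k = 0.000063 m/kN, R_2 = δ_0 / (δ_{22} + 1/k) = 1.1101 / (0.005616 + 0.000063) = 195.5 kN.
Vertical equilibrium: R_1 = ΣP − R_2 = 435 − 195.5 = 239.5 kN.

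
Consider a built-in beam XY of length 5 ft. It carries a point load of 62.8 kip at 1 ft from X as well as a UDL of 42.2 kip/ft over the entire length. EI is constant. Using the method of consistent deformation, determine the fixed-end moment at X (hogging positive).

Release both end moments; the primary structure is a simply-supported span XY with redundants M_X and M_Y.
End rotations of the released simple span under the applied load (×1/EI):
  at X: point load 62.8 at a = 1: Pab(L + b)/(6LEI) = 75.36/EI
  at Y: point load 62.8 at a = 1: Pab(L + a)/(6LEI) = 50.24/EI
  at X: UDL 42.2: wL³/(24EI) = 219.8/EI
  at Y: UDL 42.2: wL³/(24EI) = 219.8/EI
  θ_X0 = 295.2/EI,  θ_Y0 = 270/EI
Flexibility coefficients: a unit moment at one end gives L/(3EI) there and L/(6EI) at the far end, so f₁₁ = f₂₂ = 1.667/EI and f₁₂ = f₂₁ = 0.8333/EI.
Compatibility — zero rotation at each built-in end:
  1.667 M_X + 0.8333 M_Y = 295.2
  0.8333 M_X + 1.667 M_Y = 270
Solving the pair gives M_X = 128.1 kip·ft and M_Y = 97.96 kip·ft (hogging).

M_X = 128.1 kip·ft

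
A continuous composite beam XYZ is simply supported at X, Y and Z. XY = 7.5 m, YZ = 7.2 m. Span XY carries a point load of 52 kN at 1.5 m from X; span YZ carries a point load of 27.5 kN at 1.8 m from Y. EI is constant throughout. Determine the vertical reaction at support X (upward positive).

Insert a hinge at Y; M_Y is the redundant, and each span becomes simply supported.
Rotations at Y on the released spans (each span's end-slope, ×1/EI):
  span XY: point load 52 at a = 1.5: Pab(L + a)/(6LEI) = 93.6/EI
  span YZ: point load 27.5 at a = 1.8: Pab(L + b)/(6LEI) = 77.96/EI
  relative rotation θ_0 = (93.6 + 77.96)/EI = 171.6/EI
A unit hogging moment at Y produces rotation L₁/(3EI) + L₂/(3EI) = 4.9/EI.
Compatibility: M_Y·(L₁+L₂)/(3EI) = θ_0, giving M_Y = 35.01 kN·m (hogging).
Span XY, ΣM about X with M_Y applied at Y: R_Y^{XY}·7.5 = 78 + 35.01, so R_Y^{XY} = 15.07 kN and R_X = 52 − 15.07 = 36.93 kN.

R_X = 36.93 kN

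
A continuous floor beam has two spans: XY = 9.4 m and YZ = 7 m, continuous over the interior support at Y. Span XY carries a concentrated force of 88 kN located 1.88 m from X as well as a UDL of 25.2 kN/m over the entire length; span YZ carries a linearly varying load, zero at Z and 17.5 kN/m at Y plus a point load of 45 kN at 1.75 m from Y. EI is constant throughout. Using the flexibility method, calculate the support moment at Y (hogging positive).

Release continuity at Y by inserting a hinge; the redundant is the internal moment M_Y. The primary structure is two simply-supported spans XY and YZ.
Discontinuity in slope at Y on the released structure — sum the simple-span end rotations:
  span XY: point load 88 at a = 1.88: Pab(L + a)/(6LEI) = 248.8/EI
  span XY: UDL 25.2: wL³/(24EI) = 872.1/EI
  span YZ: triangular load, peak 17.5: w₀L³/(45EI) = 133.4/EI
  span YZ: point load 45 at a = 1.75: Pab(L + b)/(6LEI) = 120.6/EI
  relative rotation θ_0 = (1121 + 254)/EI = 1375/EI
A unit hogging moment at Y produces rotation L₁/(3EI) + L₂/(3EI) = 5.467/EI.
Slope continuity at Y: θ_0 = M_Y·5.467/EI, so M_Y = 1375/5.467 = 251.5 kN·m (hogging).

M_Y = 251.5 kN·m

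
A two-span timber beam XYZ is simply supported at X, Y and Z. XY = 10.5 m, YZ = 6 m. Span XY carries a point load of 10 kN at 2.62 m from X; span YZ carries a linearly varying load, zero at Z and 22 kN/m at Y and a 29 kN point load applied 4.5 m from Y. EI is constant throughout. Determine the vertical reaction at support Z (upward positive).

Release continuity at Y by inserting a hinge; the redundant is the internal moment M_Y. The primary structure is two simply-supported spans XY and YZ.
End slopes at the hinge Y, treating each span as simply supported:
  span XY: point load 10 at a = 2.62: Pab(L + a)/(6LEI) = 43/EI
  span YZ: triangular load, peak 22: w₀L³/(45EI) = 105.6/EI
  span YZ: point load 29 at a = 4.5: Pab(L + b)/(6LEI) = 40.78/EI
  relative rotation θ_0 = (43 + 146.4)/EI = 189.4/EI
A unit hogging moment at Y produces rotation L₁/(3EI) + L₂/(3EI) = 5.5/EI.
Slope continuity at Y: θ_0 = M_Y·5.5/EI, so M_Y = 189.4/5.5 = 34.43 kN·m (hogging).
Span YZ, ΣM about Z: R_Y^{YZ}·6 = 307.5 + 34.43, so R_Y^{YZ} = 56.99 kN and R_Z = 95 − 56.99 = 38.01 kN.

R_Z = 38.01 kN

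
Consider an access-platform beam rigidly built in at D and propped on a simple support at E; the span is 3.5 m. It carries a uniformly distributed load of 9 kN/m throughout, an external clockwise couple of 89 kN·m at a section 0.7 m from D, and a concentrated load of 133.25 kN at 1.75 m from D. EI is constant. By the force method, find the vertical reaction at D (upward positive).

R_D = 97.57 kN

Release the roller at E. Primary structure: cantilever fixed at D.
Deflection at E on the released cantilever, summing each load's contribution:
  UDL 9: wL⁴/(8EI) = 168.8/EI
  clockwise couple 89 at a = 0.7: M₀a(2L − a)/(2EI) = 196.2/EI
  point load 133.25 at a = 1.75: Pa²(3L − a)/(6EI) = 595.1/EI
  δ_0 = 960.2/EI
Tip deflection under a unit load at E: L³/(3EI) = 14.29/EI.
The prop prevents deflection at E: R_E = δ_0/δ_{EE} = 960.2/14.29 = 67.18 kN.
Vertical equilibrium: R_D = ΣP − R_E = 164.8 − 67.18 = 97.57 kN.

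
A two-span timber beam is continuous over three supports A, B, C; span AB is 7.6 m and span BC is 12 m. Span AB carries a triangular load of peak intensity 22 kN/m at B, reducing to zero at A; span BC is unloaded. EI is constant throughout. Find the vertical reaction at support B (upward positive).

R_B = 62.79 kN

Take M_B as the redundant. Released structure: two simple spans AB and BC with a hinge at B.
End slopes at the hinge B, treating each span as simply supported:
  span AB: triangular load, peak 22: w₀L³/(45EI) = 214.6/EI
  relative rotation θ_0 = (214.6 + 0)/EI = 214.6/EI
A unit hogging moment at B produces rotation L₁/(3EI) + L₂/(3EI) = 6.533/EI.
Compatibility: M_B·(L₁+L₂)/(3EI) = θ_0, giving M_B = 32.85 kN·m (hogging).
Span AB, ΣM about A with M_B applied at B: R_B^{AB}·7.6 = 423.6 + 32.85, so R_B^{AB} = 60.06 kN and R_A = 83.6 − 60.06 = 23.54 kN.
Span BC, ΣM about C: R_B^{BC}·12 = 0 + 32.85, so R_B^{BC} = 2.737 kN and R_C = 0 − 2.737 = -2.737 kN.
R_B = 60.06 + 2.737 = 62.79 kN.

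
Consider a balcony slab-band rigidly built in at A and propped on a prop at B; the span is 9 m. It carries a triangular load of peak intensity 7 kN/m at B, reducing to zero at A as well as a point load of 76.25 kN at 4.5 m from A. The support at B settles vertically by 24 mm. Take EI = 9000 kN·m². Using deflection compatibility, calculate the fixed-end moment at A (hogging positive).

M_A = 169.7 kN·m

Remove the prop at B; the released (primary) structure is a cantilever built in at A.
Deflection at B on the released cantilever, summing each load's contribution:
  triangular load, peak 7 at the free end: 11w₀L⁴/(120EI) = 4210/EI
  point load 76.25 at a = 4.5: Pa²(3L − a)/(6EI) = 5790/EI
  δ_0 = 10000/EI
Tip deflection under a unit load at B: L³/(3EI) = 243/EI.
With EI = 9000 kN·m²: δ_0 = 1.1111 m and δ_{BB} = 0.027 m/kN.
Compatibility — the beam at B must follow the support down by 0.024 m: δ_0 − R_B·δ_{BB} = 0.024, so R_B = (1.1111 − 0.024)/0.027 = 40.26 kN.
Moment equilibrium about A: M_A = Σ(load moments about A) − R_B·L = 532.1 − 40.26×9 = 169.7 kN·m.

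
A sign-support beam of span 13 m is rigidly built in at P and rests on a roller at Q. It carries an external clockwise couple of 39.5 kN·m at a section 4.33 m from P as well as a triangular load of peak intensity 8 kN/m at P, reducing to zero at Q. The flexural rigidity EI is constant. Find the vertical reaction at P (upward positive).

R_P = 39.07 kN

Remove the prop at Q; the released (primary) structure is a cantilever built in at P.
Downward deflection at the released point Q due to the loads:
  clockwise couple 39.5 at a = 4.33: M₀a(2L − a)/(2EI) = 1853/EI
  triangular load, peak 8 at the fixed end: w₀L⁴/(30EI) = 7616/EI
  δ_0 = 9469/EI
Flexibility coefficient — unit upward force at Q: δ_{QQ} = L³/(3EI) = 732.3/EI.
The prop prevents deflection at Q: R_Q = δ_0/δ_{QQ} = 9469/732.3 = 12.93 kN.
Vertical equilibrium: R_P = ΣP − R_Q = 52 − 12.93 = 39.07 kN.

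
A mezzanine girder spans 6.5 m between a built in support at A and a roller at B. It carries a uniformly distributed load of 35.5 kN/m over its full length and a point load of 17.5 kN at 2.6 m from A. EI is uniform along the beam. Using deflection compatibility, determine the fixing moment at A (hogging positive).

M_A = 209.3 kN·m

Remove the prop at B; the released (primary) structure is a cantilever built in at A.
Deflection at B on the released cantilever, summing each load's contribution:
  UDL 35.5: wL⁴/(8EI) = 7921/EI
  point load 17.5 at a = 2.6: Pa²(3L − a)/(6EI) = 333.2/EI
  δ_0 = 8254/EI
Flexibility coefficient — unit upward force at B: δ_{BB} = L³/(3EI) = 91.54/EI.
Compatibility at B: δ_0 − R_B·δ_{BB} = 0, so R_B = 8254/91.54 = 90.17 kN.
Moment equilibrium about A: M_A = Σ(load moments about A) − R_B·L = 795.4 − 90.17×6.5 = 209.3 kN·m.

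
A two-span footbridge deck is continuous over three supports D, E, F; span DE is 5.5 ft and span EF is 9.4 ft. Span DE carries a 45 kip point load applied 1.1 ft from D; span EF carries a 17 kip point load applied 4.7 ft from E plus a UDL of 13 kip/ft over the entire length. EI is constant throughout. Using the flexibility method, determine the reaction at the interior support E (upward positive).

Release continuity at E by inserting a hinge; the redundant is the internal moment M_E. The primary structure is two simply-supported spans DE and EF.
Rotations at E on the released spans (each span's end-slope, ×1/EI):
  span DE: point load 45 at a = 1.1: Pab(L + a)/(6LEI) = 43.56/EI
  span EF: point load 17 at a = 4.7: Pab(L + b)/(6LEI) = 93.88/EI
  span EF: UDL 13: wL³/(24EI) = 449.9/EI
  relative rotation θ_0 = (43.56 + 543.8)/EI = 587.3/EI
A unit hogging moment at E produces rotation L₁/(3EI) + L₂/(3EI) = 4.967/EI.
Compatibility: M_E·(L₁+L₂)/(3EI) = θ_0, giving M_E = 118.3 kip·ft (hogging).
Span DE, ΣM about D with M_E applied at E: R_E^{DE}·5.5 = 49.5 + 118.3, so R_E^{DE} = 30.5 kip and R_D = 45 − 30.5 = 14.5 kip.
Span EF, ΣM about F: R_E^{EF}·9.4 = 654.2 + 118.3, so R_E^{EF} = 82.18 kip and R_F = 139.2 − 82.18 = 57.02 kip.
R_E = 30.5 + 82.18 = 112.7 kip.

R_E = 112.7 kip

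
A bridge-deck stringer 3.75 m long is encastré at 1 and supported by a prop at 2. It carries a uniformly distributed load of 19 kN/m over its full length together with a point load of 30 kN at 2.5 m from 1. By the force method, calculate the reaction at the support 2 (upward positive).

R_2 = 42.27 kN

Remove the prop at 2; the released (primary) structure is a cantilever built in at 1.
Primary-structure tip deflection at 2 by superposition:
  UDL 19: wL⁴/(8EI) = 469.7/EI
  point load 30 at a = 2.5: Pa²(3L − a)/(6EI) = 273.4/EI
  δ_0 = 743.1/EI
Flexibility coefficient — unit upward force at 2: δ_{22} = L³/(3EI) = 17.58/EI.
The prop prevents deflection at 2: R_2 = δ_0/δ_{22} = 743.1/17.58 = 42.27 kN.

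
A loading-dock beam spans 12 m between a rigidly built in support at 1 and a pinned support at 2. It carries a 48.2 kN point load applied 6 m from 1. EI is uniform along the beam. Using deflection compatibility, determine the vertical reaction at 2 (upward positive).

R_2 = 15.06 kN

Choose R_2 as the redundant. The primary structure is the cantilever fixed at 1.
Free-end deflection of the primary structure under the applied loading (downward +):
  point load 48.2 at a = 6: Pa²(3L − a)/(6EI) = 8676/EI
Tip deflection under a unit load at 2: L³/(3EI) = 576/EI.
Compatibility at 2: δ_0 − R_2·δ_{22} = 0, so R_2 = 8676/576 = 15.06 kN.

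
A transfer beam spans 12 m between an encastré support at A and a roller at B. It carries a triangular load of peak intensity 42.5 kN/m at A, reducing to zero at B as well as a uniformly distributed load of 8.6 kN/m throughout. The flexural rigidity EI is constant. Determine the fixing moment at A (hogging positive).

Remove the prop at B; the released (primary) structure is a cantilever built in at A.
Downward deflection at the released point B due to the loads:
  triangular load, peak 42.5 at the fixed end: w₀L⁴/(30EI) = 29376/EI
  UDL 8.6: wL⁴/(8EI) = 22291/EI
  δ_0 = 51667/EI
Flexibility coefficient — unit upward force at B: δ_{BB} = L³/(3EI) = 576/EI.
The prop prevents deflection at B: R_B = δ_0/δ_{BB} = 51667/576 = 89.7 kN.
Moment equilibrium about A: M_A = Σ(load moments about A) − R_B·L = 1639 − 89.7×12 = 562.8 kN·m.

M_A = 562.8 kN·m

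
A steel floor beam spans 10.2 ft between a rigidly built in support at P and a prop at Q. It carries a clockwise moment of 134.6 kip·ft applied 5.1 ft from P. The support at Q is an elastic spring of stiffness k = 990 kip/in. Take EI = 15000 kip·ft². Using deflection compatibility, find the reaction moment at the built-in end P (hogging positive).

M_P = -16.29 kip·ft

Choose R_Q as the redundant. The primary structure is the cantilever fixed at P.
Downward deflection at the released point Q due to the loads:
  clockwise couple 134.6 at a = 5.1: M₀a(2L − a)/(2EI) = 5251/EI
Flexibility coefficient — unit upward force at Q: δ_{QQ} = L³/(3EI) = 353.7/EI.
With EI = 15000 kip·ft²: δ_0 = 0.35009 ft and δ_{QQ} = 0.023582 ft/kip.
Compatibility — the spring shortens by R_Q/k under the reaction it provides: δ_0 − R_Q·δ_{QQ} = R_Q/k. With 1/k = 1/(990×12) ft/kip = 0.000084 ft/kip, R_Q = δ_0 / (δ_{QQ} + 1/k) = 0.35009 / (0.023582 + 0.000084) = 14.79 kip.
Moment equilibrium about P: M_P = Σ(load moments about P) − R_Q·L = 134.6 − 14.79×10.2 = -16.29 kip·ft.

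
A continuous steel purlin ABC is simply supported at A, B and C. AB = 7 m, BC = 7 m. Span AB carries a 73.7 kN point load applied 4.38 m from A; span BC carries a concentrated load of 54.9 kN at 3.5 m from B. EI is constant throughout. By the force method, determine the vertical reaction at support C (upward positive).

Insert a hinge at B; M_B is the redundant, and each span becomes simply supported.
Discontinuity in slope at B on the released structure — sum the simple-span end rotations:
  span AB: point load 73.7 at a = 4.38: Pab(L + a)/(6LEI) = 229.2/EI
  span BC: point load 54.9 at a = 3.5: Pab(L + b)/(6LEI) = 168.1/EI
  relative rotation θ_0 = (229.2 + 168.1)/EI = 397.3/EI
A unit hogging moment at B produces rotation L₁/(3EI) + L₂/(3EI) = 4.667/EI.
Slope continuity at B: θ_0 = M_B·4.667/EI, so M_B = 397.3/4.667 = 85.13 kN·m (hogging).
Span BC, ΣM about C: R_B^{BC}·7 = 192.2 + 85.13, so R_B^{BC} = 39.61 kN and R_C = 54.9 − 39.61 = 15.29 kN.

R_C = 15.29 kN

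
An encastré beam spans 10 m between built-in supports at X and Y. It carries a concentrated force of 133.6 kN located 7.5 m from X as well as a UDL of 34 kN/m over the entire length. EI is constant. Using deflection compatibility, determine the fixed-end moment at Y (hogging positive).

M_Y = 471.2 kN·m

Take the two fixed-end moments M_X, M_Y as redundants; the released structure is the simple span XY.
On the primary (simply-supported) span, the end slopes from the loading are:
  at X: point load 133.6 at a = 7.5: Pab(L + b)/(6LEI) = 521.9/EI
  at Y: point load 133.6 at a = 7.5: Pab(L + a)/(6LEI) = 730.6/EI
  at X: UDL 34: wL³/(24EI) = 1417/EI
  at Y: UDL 34: wL³/(24EI) = 1417/EI
  θ_X0 = 1939/EI,  θ_Y0 = 2147/EI
Flexibility coefficients: a unit moment at one end gives L/(3EI) there and L/(6EI) at the far end, so f₁₁ = f₂₂ = 3.333/EI and f₁₂ = f₂₁ = 1.667/EI.
Compatibility — zero rotation at each built-in end:
  3.333 M_X + 1.667 M_Y = 1939
  1.667 M_X + 3.333 M_Y = 2147
Solving the pair gives M_X = 346 kN·m and M_Y = 471.2 kN·m (hogging).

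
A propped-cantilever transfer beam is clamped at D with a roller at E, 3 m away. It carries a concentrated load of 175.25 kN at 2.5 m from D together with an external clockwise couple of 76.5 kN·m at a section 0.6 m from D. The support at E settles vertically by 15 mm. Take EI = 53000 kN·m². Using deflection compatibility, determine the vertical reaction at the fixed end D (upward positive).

Release the roller at E. Primary structure: cantilever fixed at D.
Free-end deflection of the primary structure under the applied loading (downward +):
  point load 175.25 at a = 2.5: Pa²(3L − a)/(6EI) = 1187/EI
  clockwise couple 76.5 at a = 0.6: M₀a(2L − a)/(2EI) = 123.9/EI
  δ_0 = 1311/EI
Tip deflection under a unit load at E: L³/(3EI) = 9/EI.
With EI = 53000 kN·m²: δ_0 = 0.024727 m and δ_{EE} = 0.00017 m/kN.
Compatibility — the beam at E must follow the support down by 0.015 m: δ_0 − R_E·δ_{EE} = 0.015, so R_E = (0.024727 − 0.015)/0.00017 = 57.28 kN.
Vertical equilibrium: R_D = ΣP − R_E = 175.2 − 57.28 = 118 kN.

R_D = 118 kN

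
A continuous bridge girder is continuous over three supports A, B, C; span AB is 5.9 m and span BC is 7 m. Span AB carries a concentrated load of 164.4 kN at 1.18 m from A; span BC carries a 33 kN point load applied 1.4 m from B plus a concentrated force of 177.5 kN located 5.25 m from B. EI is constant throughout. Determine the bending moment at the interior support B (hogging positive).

Insert a hinge at B; M_B is the redundant, and each span becomes simply supported.
Discontinuity in slope at B on the released structure — sum the simple-span end rotations:
  span AB: point load 164.4 at a = 1.18: Pab(L + a)/(6LEI) = 183.1/EI
  span BC: point load 33 at a = 1.4: Pab(L + b)/(6LEI) = 77.62/EI
  span BC: point load 177.5 at a = 5.25: Pab(L + b)/(6LEI) = 339.7/EI
  relative rotation θ_0 = (183.1 + 417.4)/EI = 600.5/EI
A unit hogging moment at B produces rotation L₁/(3EI) + L₂/(3EI) = 4.3/EI.
Compatibility: M_B·(L₁+L₂)/(3EI) = θ_0, giving M_B = 139.6 kN·m (hogging).

M_B = 139.6 kN·m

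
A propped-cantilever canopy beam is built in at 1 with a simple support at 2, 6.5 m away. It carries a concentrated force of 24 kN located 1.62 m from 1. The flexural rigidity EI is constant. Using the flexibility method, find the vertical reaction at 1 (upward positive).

Release the roller at 2. Primary structure: cantilever fixed at 1.
Deflection at 2 on the released cantilever, summing each load's contribution:
  point load 24 at a = 1.62: Pa²(3L − a)/(6EI) = 187.7/EI
Flexibility coefficient — unit upward force at 2: δ_{22} = L³/(3EI) = 91.54/EI.
The prop prevents deflection at 2: R_2 = δ_0/δ_{22} = 187.7/91.54 = 2.05 kN.
Vertical equilibrium: R_1 = ΣP − R_2 = 24 − 2.05 = 21.95 kN.

R_1 = 21.95 kN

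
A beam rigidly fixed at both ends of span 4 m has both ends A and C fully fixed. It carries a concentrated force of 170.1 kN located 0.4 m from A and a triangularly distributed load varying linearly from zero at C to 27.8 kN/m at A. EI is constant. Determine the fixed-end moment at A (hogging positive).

M_A = 77.35 kN·m

Take the two fixed-end moments M_A, M_C as redundants; the released structure is the simple span AC.
Simple-span end rotations at A and C under the given loads:
  at A: point load 170.1 at a = 0.4: Pab(L + b)/(6LEI) = 77.57/EI
  at C: point load 170.1 at a = 0.4: Pab(L + a)/(6LEI) = 44.91/EI
  at A: triangular load, peak 27.8: w₀L³/(45EI) = 39.54/EI
  at C: triangular load, peak 27.8: 7w₀L³/(360EI) = 34.6/EI
  θ_A0 = 117.1/EI,  θ_C0 = 79.5/EI
Flexibility coefficients: a unit moment at one end gives L/(3EI) there and L/(6EI) at the far end, so f₁₁ = f₂₂ = 1.333/EI and f₁₂ = f₂₁ = 0.6667/EI.
Compatibility — zero rotation at each built-in end:
  1.333 M_A + 0.6667 M_C = 117.1
  0.6667 M_A + 1.333 M_C = 79.5
Solving the pair gives M_A = 77.35 kN·m and M_C = 20.95 kN·m (hogging).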